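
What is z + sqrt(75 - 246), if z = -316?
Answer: -316 + 3*I*sqrt(19) ≈ -316.0 + 13.077*I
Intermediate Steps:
z + sqrt(75 - 246) = -316 + sqrt(75 - 246) = -316 + sqrt(-171) = -316 + 3*I*sqrt(19)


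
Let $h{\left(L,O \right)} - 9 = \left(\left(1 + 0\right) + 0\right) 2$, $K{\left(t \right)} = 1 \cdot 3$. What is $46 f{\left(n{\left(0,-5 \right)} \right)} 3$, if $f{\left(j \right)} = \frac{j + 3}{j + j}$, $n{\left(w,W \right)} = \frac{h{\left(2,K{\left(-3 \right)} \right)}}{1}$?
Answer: $\frac{966}{11} \approx 87.818$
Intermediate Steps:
$K{\left(t \right)} = 3$
$h{\left(L,O \right)} = 11$ ($h{\left(L,O \right)} = 9 + \left(\left(1 + 0\right) + 0\right) 2 = 9 + \left(1 + 0\right) 2 = 9 + 1 \cdot 2 = 9 + 2 = 11$)
$n{\left(w,W \right)} = 11$ ($n{\left(w,W \right)} = \frac{11}{1} = 11 \cdot 1 = 11$)
$f{\left(j \right)} = \frac{3 + j}{2 j}$
$46 f{\left(n{\left(0,-5 \right)} \right)} 3 = 46 \frac{3 + 11}{2 \cdot 11} \cdot 3 = 46 \cdot \frac{1}{2} \cdot \frac{1}{11} \cdot 14 \cdot 3 = 46 \cdot \frac{7}{11} \cdot 3 = \frac{322}{11} \cdot 3 = \frac{966}{11}$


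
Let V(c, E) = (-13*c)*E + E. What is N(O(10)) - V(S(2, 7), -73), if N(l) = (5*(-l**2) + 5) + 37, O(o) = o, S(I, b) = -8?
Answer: 7207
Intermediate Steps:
V(c, E) = E - 13*E*c (V(c, E) = -13*E*c + E = E - 13*E*c)
N(l) = 42 - 5*l**2 (N(l) = (-5*l**2 + 5) + 37 = (5 - 5*l**2) + 37 = 42 - 5*l**2)
N(O(10)) - V(S(2, 7), -73) = (42 - 5*10**2) - (-73)*(1 - 13*(-8)) = (42 - 5*100) - (-73)*(1 + 104) = (42 - 500) - (-73)*105 = -458 - 1*(-7665) = -458 + 7665 = 7207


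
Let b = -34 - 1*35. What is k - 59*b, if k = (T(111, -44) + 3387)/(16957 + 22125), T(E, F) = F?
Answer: 159106165/39082 ≈ 4071.1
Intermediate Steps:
b = -69 (b = -34 - 35 = -69)
k = 3343/39082 (k = (-44 + 3387)/(16957 + 22125) = 3343/39082 ≈ 0.085538)
k - 59*b = 3343/39082 - 59*(-69) = 3343/39082 + 4071 = 159106165/39082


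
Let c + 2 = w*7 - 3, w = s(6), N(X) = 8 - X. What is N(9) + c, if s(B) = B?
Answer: 36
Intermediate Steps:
w = 6
c = 37 (c = -2 + (6*7 - 3) = -2 + (42 - 3) = -2 + 39 = 37)
N(9) + c = (8 - 1*9) + 37 = (8 - 9) + 37 = -1 + 37 = 36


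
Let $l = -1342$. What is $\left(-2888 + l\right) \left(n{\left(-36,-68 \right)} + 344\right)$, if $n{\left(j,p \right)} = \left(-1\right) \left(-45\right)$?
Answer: $-1645470$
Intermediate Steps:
$n{\left(j,p \right)} = 45$
$\left(-2888 + l\right) \left(n{\left(-36,-68 \right)} + 344\right) = \left(-2888 - 1342\right) \left(45 + 344\right) = \left(-4230\right) 389 = -1645470$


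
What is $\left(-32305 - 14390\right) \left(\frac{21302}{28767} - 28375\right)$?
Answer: $\frac{12704811757495}{9589} \approx 1.3249 \cdot 10^{9}$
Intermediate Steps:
$\left(-32305 - 14390\right) \left(\frac{21302}{28767} - 28375\right) = - 46695 \left(21302 \cdot \frac{1}{28767} - 28375\right) = - 46695 \left(\frac{21302}{28767} - 28375\right) = \left(-46695\right) \left(- \frac{816242323}{28767}\right) = \frac{12704811757495}{9589}$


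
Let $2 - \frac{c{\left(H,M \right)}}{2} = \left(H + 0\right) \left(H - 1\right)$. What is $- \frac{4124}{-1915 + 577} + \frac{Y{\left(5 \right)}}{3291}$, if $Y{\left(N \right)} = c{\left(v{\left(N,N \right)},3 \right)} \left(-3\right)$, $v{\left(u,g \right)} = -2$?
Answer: $\frac{2267366}{733893} \approx 3.0895$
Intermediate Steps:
$c{\left(H,M \right)} = 4 - 2 H \left(-1 + H\right)$ ($c{\left(H,M \right)} = 4 - 2 \left(H + 0\right) \left(H - 1\right) = 4 - 2 H \left(-1 + H\right)$)
$Y{\left(N \right)} = 24$ ($Y{\left(N \right)} = \left(4 - 2 \left(-2\right)^{2} + 2 \left(-2\right)\right) \left(-3\right) = \left(4 - 8 - 4\right) \left(-3\right) = \left(-8\right) \left(-3\right) = 24$)
$- \frac{4124}{-1915 + 577} + \frac{Y{\left(5 \right)}}{3291} = - \frac{4124}{-1915 + 577} + \frac{24}{3291} = - \frac{4124}{-1338} + 24 \cdot \frac{1}{3291} = \left(-4124\right) \left(- \frac{1}{1338}\right) + \frac{8}{1097} = \frac{2062}{669} + \frac{8}{1097} = \frac{2267366}{733893}$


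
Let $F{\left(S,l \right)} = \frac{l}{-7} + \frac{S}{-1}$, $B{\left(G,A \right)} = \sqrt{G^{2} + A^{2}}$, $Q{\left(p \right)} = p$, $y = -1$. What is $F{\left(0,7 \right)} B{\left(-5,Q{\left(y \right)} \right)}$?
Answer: $- \sqrt{26} \approx -5.099$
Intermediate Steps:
$B{\left(G,A \right)} = \sqrt{A^{2} + G^{2}}$
$F{\left(S,l \right)} = - S - \frac{l}{7}$ ($F{\left(S,l \right)} = l \left(- \frac{1}{7}\right) + S \left(-1\right) = - \frac{l}{7} - S = - S - \frac{l}{7}$)
$F{\left(0,7 \right)} B{\left(-5,Q{\left(y \right)} \right)} = \left(\left(-1\right) 0 - 1\right) \sqrt{\left(-1\right)^{2} + \left(-5\right)^{2}} = \left(0 - 1\right) \sqrt{1 + 25} = - \sqrt{26}$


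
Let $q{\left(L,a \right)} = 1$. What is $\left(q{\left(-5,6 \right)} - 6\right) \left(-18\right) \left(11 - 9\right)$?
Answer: $180$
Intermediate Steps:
$\left(q{\left(-5,6 \right)} - 6\right) \left(-18\right) \left(11 - 9\right) = \left(1 - 6\right) \left(-18\right) \left(11 - 9\right) = \left(-5\right) \left(-18\right) \left(11 - 9\right) = 90 \cdot 2 = 180$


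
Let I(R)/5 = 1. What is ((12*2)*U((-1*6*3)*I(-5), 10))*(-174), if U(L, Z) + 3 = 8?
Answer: -20880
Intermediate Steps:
I(R) = 5 (I(R) = 5*1 = 5)
U(L, Z) = 5 (U(L, Z) = -3 + 8 = 5)
((12*2)*U((-1*6*3)*I(-5), 10))*(-174) = ((12*2)*5)*(-174) = (24*5)*(-174) = 120*(-174) = -20880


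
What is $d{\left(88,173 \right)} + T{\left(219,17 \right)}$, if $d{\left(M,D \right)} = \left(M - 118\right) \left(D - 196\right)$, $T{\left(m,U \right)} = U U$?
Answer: $979$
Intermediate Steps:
$T{\left(m,U \right)} = U^{2}$
$d{\left(M,D \right)} = \left(-196 + D\right) \left(-118 + M\right)$ ($d{\left(M,D \right)} = \left(-118 + M\right) \left(-196 + D\right) = \left(-196 + D\right) \left(-118 + M\right)$)
$d{\left(88,173 \right)} + T{\left(219,17 \right)} = \left(23128 - 17248 - 20414 + 173 \cdot 88\right) + 17^{2} = \left(23128 - 17248 - 20414 + 15224\right) + 289 = 690 + 289 = 979$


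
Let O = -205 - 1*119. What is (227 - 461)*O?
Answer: 75816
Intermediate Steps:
O = -324 (O = -205 - 119 = -324)
(227 - 461)*O = (227 - 461)*(-324) = -234*(-324) = 75816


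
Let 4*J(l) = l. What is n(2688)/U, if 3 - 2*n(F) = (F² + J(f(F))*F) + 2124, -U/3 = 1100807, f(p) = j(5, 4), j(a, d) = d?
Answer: 2410051/2201614 ≈ 1.0947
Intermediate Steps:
f(p) = 4
U = -3302421 (U = -3*1100807 = -3302421)
J(l) = l/4
n(F) = -2121/2 - F/2 - F²/2 (n(F) = 3/2 - ((F² + ((¼)*4)*F) + 2124)/2 = 3/2 - ((F² + 1*F) + 2124)/2 = 3/2 - ((F² + F) + 2124)/2 = 3/2 - ((F + F²) + 2124)/2 = 3/2 - (2124 + F + F²)/2 = 3/2 + (-1062 - F/2 - F²/2) = -2121/2 - F/2 - F²/2)
n(2688)/U = (-2121/2 - ½*2688 - ½*2688²)/(-3302421) = (-2121/2 - 1344 - ½*7225344)*(-1/3302421) = (-2121/2 - 1344 - 3612672)*(-1/3302421) = -7230153/2*(-1/3302421) = 2410051/2201614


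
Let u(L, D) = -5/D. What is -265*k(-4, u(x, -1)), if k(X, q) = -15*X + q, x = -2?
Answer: -17225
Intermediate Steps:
k(X, q) = q - 15*X
-265*k(-4, u(x, -1)) = -265*(-5/(-1) - 15*(-4)) = -265*(-5*(-1) + 60) = -265*(5 + 60) = -265*65 = -17225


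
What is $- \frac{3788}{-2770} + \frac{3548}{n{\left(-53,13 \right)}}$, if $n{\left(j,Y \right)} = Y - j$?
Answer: $\frac{2519492}{45705} \approx 55.125$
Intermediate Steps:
$- \frac{3788}{-2770} + \frac{3548}{n{\left(-53,13 \right)}} = - \frac{3788}{-2770} + \frac{3548}{13 - -53} = \left(-3788\right) \left(- \frac{1}{2770}\right) + \frac{3548}{13 + 53} = \frac{1894}{1385} + \frac{3548}{66} = \frac{1894}{1385} + 3548 \cdot \frac{1}{66} = \frac{1894}{1385} + \frac{1774}{33} = \frac{2519492}{45705}$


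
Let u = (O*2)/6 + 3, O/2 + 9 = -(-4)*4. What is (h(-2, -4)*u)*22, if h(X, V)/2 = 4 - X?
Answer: 2024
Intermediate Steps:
h(X, V) = 8 - 2*X (h(X, V) = 2*(4 - X) = 8 - 2*X)
O = 14 (O = -18 + 2*(-(-4)*4) = -18 + 2*(-1*(-16)) = -18 + 2*16 = -18 + 32 = 14)
u = 23/3 (u = (14*2)/6 + 3 = (1/6)*28 + 3 = 14/3 + 3 = 23/3 ≈ 7.6667)
(h(-2, -4)*u)*22 = ((8 - 2*(-2))*(23/3))*22 = ((8 + 4)*(23/3))*22 = (12*(23/3))*22 = 92*22 = 2024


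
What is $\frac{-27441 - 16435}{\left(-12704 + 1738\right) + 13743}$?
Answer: $- \frac{43876}{2777} \approx -15.8$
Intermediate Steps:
$\frac{-27441 - 16435}{\left(-12704 + 1738\right) + 13743} = - \frac{43876}{-10966 + 13743} = - \frac{43876}{2777}$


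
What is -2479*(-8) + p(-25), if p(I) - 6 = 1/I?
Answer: 495949/25 ≈ 19838.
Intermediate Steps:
p(I) = 6 + 1/I
-2479*(-8) + p(-25) = -2479*(-8) + (6 + 1/(-25)) = 19832 + (6 - 1/25) = 19832 + 149/25 = 495949/25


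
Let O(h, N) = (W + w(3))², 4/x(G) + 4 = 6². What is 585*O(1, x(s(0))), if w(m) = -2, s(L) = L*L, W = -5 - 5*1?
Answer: 84240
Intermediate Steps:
W = -10 (W = -5 - 5 = -10)
s(L) = L²
x(G) = ⅛ (x(G) = 4/(-4 + 6²) = 4/(-4 + 36) = 4/32 = 4*(1/32) = ⅛)
O(h, N) = 144 (O(h, N) = (-10 - 2)² = (-12)² = 144)
585*O(1, x(s(0))) = 585*144 = 84240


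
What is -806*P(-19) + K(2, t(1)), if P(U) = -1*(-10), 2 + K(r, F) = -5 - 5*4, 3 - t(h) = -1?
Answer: -8087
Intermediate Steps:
t(h) = 4 (t(h) = 3 - 1*(-1) = 3 + 1 = 4)
K(r, F) = -27 (K(r, F) = -2 + (-5 - 5*4) = -2 + (-5 - 20) = -2 - 25 = -27)
P(U) = 10
-806*P(-19) + K(2, t(1)) = -806*10 - 27 = -8060 - 27 = -8087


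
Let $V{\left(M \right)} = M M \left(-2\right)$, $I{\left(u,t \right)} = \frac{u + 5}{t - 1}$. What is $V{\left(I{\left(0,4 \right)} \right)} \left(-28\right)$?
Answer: $\frac{1400}{9} \approx 155.56$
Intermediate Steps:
$I{\left(u,t \right)} = \frac{5 + u}{-1 + t}$
$V{\left(M \right)} = - 2 M^{2}$ ($V{\left(M \right)} = M^{2} \left(-2\right) = - 2 M^{2}$)
$V{\left(I{\left(0,4 \right)} \right)} \left(-28\right) = - 2 \left(\frac{5 + 0}{-1 + 4}\right)^{2} \left(-28\right) = - 2 \left(\frac{1}{3} \cdot 5\right)^{2} \left(-28\right) = - 2 \left(\frac{5}{3}\right)^{2} \left(-28\right) = \left(-2\right) \frac{25}{9} \left(-28\right) = \left(- \frac{50}{9}\right) \left(-28\right) = \frac{1400}{9}$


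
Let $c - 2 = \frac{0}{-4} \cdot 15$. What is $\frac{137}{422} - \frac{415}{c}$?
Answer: $- \frac{43714}{211} \approx -207.18$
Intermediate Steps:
$c = 2$ ($c = 2 + \frac{0}{-4} \cdot 15 = 2 + 0 \left(- \frac{1}{4}\right) 15 = 2 + 0 \cdot 15 = 2 + 0 = 2$)
$\frac{137}{422} - \frac{415}{c} = \frac{137}{422} - \frac{415}{2} = - \frac{43714}{211}$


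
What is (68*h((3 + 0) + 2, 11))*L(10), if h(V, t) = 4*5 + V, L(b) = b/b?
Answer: 1700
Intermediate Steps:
L(b) = 1
h(V, t) = 20 + V
(68*h((3 + 0) + 2, 11))*L(10) = (68*(20 + ((3 + 0) + 2)))*1 = (68*(20 + (3 + 2)))*1 = (68*(20 + 5))*1 = (68*25)*1 = 1700*1 = 1700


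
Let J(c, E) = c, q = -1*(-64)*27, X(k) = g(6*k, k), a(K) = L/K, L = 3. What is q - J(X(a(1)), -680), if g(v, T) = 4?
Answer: 1724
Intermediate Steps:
a(K) = 3/K
X(k) = 4
q = 1728 (q = 64*27 = 1728)
q - J(X(a(1)), -680) = 1728 - 1*4 = 1728 - 4 = 1724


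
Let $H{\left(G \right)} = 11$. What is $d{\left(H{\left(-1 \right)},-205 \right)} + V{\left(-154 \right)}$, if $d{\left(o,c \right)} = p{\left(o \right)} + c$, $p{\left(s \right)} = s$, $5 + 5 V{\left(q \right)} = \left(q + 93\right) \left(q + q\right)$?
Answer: $\frac{17813}{5} \approx 3562.6$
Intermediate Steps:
$V{\left(q \right)} = -1 + \frac{2 q \left(93 + q\right)}{5}$ ($V{\left(q \right)} = -1 + \frac{\left(q + 93\right) \left(q + q\right)}{5} = -1 + \frac{\left(93 + q\right) 2 q}{5} = -1 + \frac{2 q \left(93 + q\right)}{5}$)
$d{\left(o,c \right)} = c + o$ ($d{\left(o,c \right)} = o + c = c + o$)
$d{\left(H{\left(-1 \right)},-205 \right)} + V{\left(-154 \right)} = \left(-205 + 11\right) + \left(-1 + \frac{2 \left(-154\right)^{2}}{5} + \frac{186}{5} \left(-154\right)\right) = -194 - - \frac{18783}{5} = -194 + \frac{18783}{5} = \frac{17813}{5}$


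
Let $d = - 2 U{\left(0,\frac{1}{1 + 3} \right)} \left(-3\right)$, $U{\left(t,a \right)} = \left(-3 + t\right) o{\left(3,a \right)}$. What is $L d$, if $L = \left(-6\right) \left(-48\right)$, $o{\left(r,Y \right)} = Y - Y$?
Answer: $0$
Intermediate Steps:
$o{\left(r,Y \right)} = 0$
$U{\left(t,a \right)} = 0$ ($U{\left(t,a \right)} = \left(-3 + t\right) 0 = 0$)
$L = 288$
$d = 0$ ($d = \left(-2\right) 0 \left(-3\right) = 0 \left(-3\right) = 0$)
$L d = 288 \cdot 0 = 0$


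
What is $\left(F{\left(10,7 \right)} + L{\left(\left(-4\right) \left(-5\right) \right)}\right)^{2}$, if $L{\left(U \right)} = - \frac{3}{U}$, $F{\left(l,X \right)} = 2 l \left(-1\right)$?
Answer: $\frac{162409}{400} \approx 406.02$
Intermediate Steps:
$F{\left(l,X \right)} = - 2 l$
$\left(F{\left(10,7 \right)} + L{\left(\left(-4\right) \left(-5\right) \right)}\right)^{2} = \left(\left(-2\right) 10 - \frac{3}{\left(-4\right) \left(-5\right)}\right)^{2} = \left(-20 - \frac{3}{20}\right)^{2} = \left(- \frac{403}{20}\right)^{2} = \frac{162409}{400}$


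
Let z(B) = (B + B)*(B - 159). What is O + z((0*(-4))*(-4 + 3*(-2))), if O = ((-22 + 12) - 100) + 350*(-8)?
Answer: -2910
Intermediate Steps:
z(B) = 2*B*(-159 + B) (z(B) = (2*B)*(-159 + B) = 2*B*(-159 + B))
O = -2910 (O = (-10 - 100) - 2800 = -110 - 2800 = -2910)
O + z((0*(-4))*(-4 + 3*(-2))) = -2910 + 2*((0*(-4))*(-4 + 3*(-2)))*(-159 + (0*(-4))*(-4 + 3*(-2))) = -2910 + 2*(0*(-4 - 6))*(-159 + 0*(-4 - 6)) = -2910 + 2*(0*(-10))*(-159 + 0*(-10)) = -2910 + 2*0*(-159 + 0) = -2910 + 2*0*(-159) = -2910 + 0 = -2910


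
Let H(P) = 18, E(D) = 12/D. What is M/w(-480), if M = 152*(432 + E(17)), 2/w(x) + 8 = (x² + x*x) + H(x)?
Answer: 257618595360/17 ≈ 1.5154e+10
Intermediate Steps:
w(x) = 2/(10 + 2*x²) (w(x) = 2/(-8 + ((x² + x*x) + 18)) = 2/(-8 + ((x² + x²) + 18)) = 2/(-8 + (2*x² + 18)) = 2/(-8 + (18 + 2*x²)) = 2/(10 + 2*x²))
M = 1118112/17 (M = 152*(432 + 12/17) = 152*(7356/17) = 1118112/17 ≈ 65771.)
M/w(-480) = 1118112/(17*(1/(5 + (-480)²))) = 1118112/(17*(1/(5 + 230400))) = 1118112/(17*(1/230405)) = (1118112/17)*230405 = 257618595360/17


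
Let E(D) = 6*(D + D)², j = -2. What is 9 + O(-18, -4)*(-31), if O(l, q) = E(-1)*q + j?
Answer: 3047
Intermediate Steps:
E(D) = 24*D² (E(D) = 6*(2*D)² = 6*(4*D²) = 24*D²)
O(l, q) = -2 + 24*q (O(l, q) = (24*(-1)²)*q - 2 = (24*1)*q - 2 = 24*q - 2 = -2 + 24*q)
9 + O(-18, -4)*(-31) = 9 + (-2 + 24*(-4))*(-31) = 9 + (-2 - 96)*(-31) = 9 - 98*(-31) = 9 + 3038 = 3047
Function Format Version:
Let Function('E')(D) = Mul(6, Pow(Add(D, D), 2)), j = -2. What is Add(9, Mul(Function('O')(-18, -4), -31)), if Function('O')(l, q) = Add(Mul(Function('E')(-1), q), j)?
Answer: 3047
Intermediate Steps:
Function('E')(D) = Mul(24, Pow(D, 2)) (Function('E')(D) = Mul(6, Pow(Mul(2, D), 2)) = Mul(6, Mul(4, Pow(D, 2))) = Mul(24, Pow(D, 2)))
Function('O')(l, q) = Add(-2, Mul(24, q)) (Function('O')(l, q) = Add(Mul(Mul(24, Pow(-1, 2)), q), -2) = Add(Mul(Mul(24, 1), q), -2) = Add(Mul(24, q), -2) = Add(-2, Mul(24, q)))
Add(9, Mul(Function('O')(-18, -4), -31)) = Add(9, Mul(Add(-2, Mul(24, -4)), -31)) = Add(9, Mul(Add(-2, -96), -31)) = Add(9, Mul(-98, -31)) = Add(9, 3038) = 3047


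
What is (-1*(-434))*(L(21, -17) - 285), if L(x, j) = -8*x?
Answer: -196602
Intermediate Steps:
(-1*(-434))*(L(21, -17) - 285) = (-1*(-434))*(-8*21 - 285) = 434*(-168 - 285) = 434*(-453) = -196602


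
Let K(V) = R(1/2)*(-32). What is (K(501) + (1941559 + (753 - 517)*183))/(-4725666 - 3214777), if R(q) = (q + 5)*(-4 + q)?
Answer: -1985363/7940443 ≈ -0.25003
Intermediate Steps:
R(q) = (-4 + q)*(5 + q) (R(q) = (5 + q)*(-4 + q) = (-4 + q)*(5 + q))
K(V) = 616 (K(V) = (-20 + 1/2 + (1/2)²)*(-32) = (-20 + ½ + (½)²)*(-32) = (-20 + ½ + ¼)*(-32) = -77/4*(-32) = 616)
(K(501) + (1941559 + (753 - 517)*183))/(-4725666 - 3214777) = (616 + (1941559 + (753 - 517)*183))/(-4725666 - 3214777) = (616 + (1941559 + 236*183))/(-7940443) = (616 + (1941559 + 43188))*(-1/7940443) = (616 + 1984747)*(-1/7940443) = 1985363*(-1/7940443) = -1985363/7940443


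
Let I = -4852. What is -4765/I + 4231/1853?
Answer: 29358357/8990756 ≈ 3.2654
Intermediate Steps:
-4765/I + 4231/1853 = -4765/(-4852) + 4231/1853 = -4765*(-1/4852) + 4231*(1/1853) = 4765/4852 + 4231/1853 = 29358357/8990756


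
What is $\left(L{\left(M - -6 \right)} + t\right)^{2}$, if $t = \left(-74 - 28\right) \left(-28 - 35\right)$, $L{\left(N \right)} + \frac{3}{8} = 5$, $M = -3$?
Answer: $\frac{2646588025}{64} \approx 4.1353 \cdot 10^{7}$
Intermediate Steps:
$L{\left(N \right)} = \frac{37}{8}$ ($L{\left(N \right)} = - \frac{3}{8} + 5 = \frac{37}{8}$)
$t = 6426$ ($t = \left(-102\right) \left(-63\right) = 6426$)
$\left(L{\left(M - -6 \right)} + t\right)^{2} = \left(\frac{37}{8} + 6426\right)^{2} = \left(\frac{51445}{8}\right)^{2} = \frac{2646588025}{64}$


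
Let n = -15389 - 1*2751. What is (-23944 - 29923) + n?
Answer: -72007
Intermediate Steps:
n = -18140 (n = -15389 - 2751 = -18140)
(-23944 - 29923) + n = (-23944 - 29923) - 18140 = -53867 - 18140 = -72007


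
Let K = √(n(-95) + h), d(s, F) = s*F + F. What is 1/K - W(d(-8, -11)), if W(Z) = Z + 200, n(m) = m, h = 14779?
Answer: -277 + √3671/7342 ≈ -276.99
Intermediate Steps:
d(s, F) = F + F*s (d(s, F) = F*s + F = F + F*s)
W(Z) = 200 + Z
K = 2*√3671 (K = √(-95 + 14779) = √14684 = 2*√3671 ≈ 121.18)
1/K - W(d(-8, -11)) = 1/(2*√3671) - (200 - 11*(1 - 8)) = √3671/7342 - (200 - 11*(-7)) = √3671/7342 - (200 + 77) = √3671/7342 - 1*277 = √3671/7342 - 277 = -277 + √3671/7342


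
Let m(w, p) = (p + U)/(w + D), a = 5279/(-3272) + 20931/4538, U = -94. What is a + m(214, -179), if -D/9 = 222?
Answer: 1304614807/413897366 ≈ 3.1520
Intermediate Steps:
D = -1998 (D = -9*222 = -1998)
a = 22265065/7424168 (a = 5279*(-1/3272) + 20931*(1/4538) = -5279/3272 + 20931/4538 = 22265065/7424168 ≈ 2.9990)
m(w, p) = (-94 + p)/(-1998 + w) (m(w, p) = (p - 94)/(w - 1998) = (-94 + p)/(-1998 + w))
a + m(214, -179) = 22265065/7424168 + (-94 - 179)/(-1998 + 214) = 22265065/7424168 - 273/(-1784) = 22265065/7424168 - 1/1784*(-273) = 22265065/7424168 + 273/1784 = 1304614807/413897366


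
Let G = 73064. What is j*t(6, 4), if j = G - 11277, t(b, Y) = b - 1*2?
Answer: 247148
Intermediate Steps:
t(b, Y) = -2 + b (t(b, Y) = b - 2 = -2 + b)
j = 61787 (j = 73064 - 11277 = 61787)
j*t(6, 4) = 61787*(-2 + 6) = 61787*4 = 247148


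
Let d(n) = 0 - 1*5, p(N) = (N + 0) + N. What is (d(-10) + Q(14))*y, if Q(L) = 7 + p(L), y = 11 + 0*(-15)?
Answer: 330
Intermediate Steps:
p(N) = 2*N (p(N) = N + N = 2*N)
y = 11 (y = 11 + 0 = 11)
d(n) = -5 (d(n) = 0 - 5 = -5)
Q(L) = 7 + 2*L
(d(-10) + Q(14))*y = (-5 + (7 + 2*14))*11 = (-5 + (7 + 28))*11 = (-5 + 35)*11 = 30*11 = 330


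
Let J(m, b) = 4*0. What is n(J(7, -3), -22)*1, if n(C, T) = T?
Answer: -22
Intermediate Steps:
J(m, b) = 0
n(J(7, -3), -22)*1 = -22*1 = -22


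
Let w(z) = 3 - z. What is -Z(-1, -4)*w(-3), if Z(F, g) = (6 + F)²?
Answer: -150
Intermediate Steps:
-Z(-1, -4)*w(-3) = -(6 - 1)²*(3 - 1*(-3)) = -5²*(3 + 3) = -25*6 = -1*150 = -150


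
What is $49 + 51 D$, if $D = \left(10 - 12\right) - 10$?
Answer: $-563$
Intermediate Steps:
$D = -12$ ($D = -2 - 10 = -12$)
$49 + 51 D = 49 + 51 \left(-12\right) = 49 - 612 = -563$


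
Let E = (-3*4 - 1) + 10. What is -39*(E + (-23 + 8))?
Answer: 702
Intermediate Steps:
E = -3 (E = (-12 - 1) + 10 = -13 + 10 = -3)
-39*(E + (-23 + 8)) = -39*(-3 + (-23 + 8)) = -39*(-3 - 15) = -39*(-18) = 702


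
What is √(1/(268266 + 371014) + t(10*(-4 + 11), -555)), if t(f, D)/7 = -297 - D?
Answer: √46129632954355/159820 ≈ 42.497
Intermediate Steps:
t(f, D) = -2079 - 7*D (t(f, D) = 7*(-297 - D) = -2079 - 7*D)
√(1/(268266 + 371014) + t(10*(-4 + 11), -555)) = √(1/(268266 + 371014) + (-2079 - 7*(-555))) = √(1/639280 + (-2079 + 3885)) = √(1/639280 + 1806) = √(1154539681/639280) = √46129632954355/159820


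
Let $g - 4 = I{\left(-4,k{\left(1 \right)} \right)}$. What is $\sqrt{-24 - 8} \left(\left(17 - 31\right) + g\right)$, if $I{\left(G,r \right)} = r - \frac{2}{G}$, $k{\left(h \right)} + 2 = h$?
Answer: $- 42 i \sqrt{2} \approx - 59.397 i$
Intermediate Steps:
$k{\left(h \right)} = -2 + h$
$g = \frac{7}{2}$ ($g = 4 + \left(\left(-2 + 1\right) - \frac{2}{-4}\right) = 4 - \frac{1}{2} = \frac{7}{2} \approx 3.5$)
$\sqrt{-24 - 8} \left(\left(17 - 31\right) + g\right) = \sqrt{-24 - 8} \left(\left(17 - 31\right) + \frac{7}{2}\right) = \sqrt{-32} \left(\left(17 - 31\right) + \frac{7}{2}\right) = 4 i \sqrt{2} \left(-14 + \frac{7}{2}\right) = 4 i \sqrt{2} \left(- \frac{21}{2}\right) = - 42 i \sqrt{2}$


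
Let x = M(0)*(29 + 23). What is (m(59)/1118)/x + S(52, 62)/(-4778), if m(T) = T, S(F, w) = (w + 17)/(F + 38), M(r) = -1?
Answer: -7490981/6249910680 ≈ -0.0011986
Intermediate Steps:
x = -52 (x = -(29 + 23) = -1*52 = -52)
S(F, w) = (17 + w)/(38 + F)
(m(59)/1118)/x + S(52, 62)/(-4778) = (59/1118)/(-52) + ((17 + 62)/(38 + 52))/(-4778) = (59*(1/1118))*(-1/52) + (79/90)*(-1/4778) = (59/1118)*(-1/52) + ((1/90)*79)*(-1/4778) = -59/58136 + (79/90)*(-1/4778) = -59/58136 - 79/430020 = -7490981/6249910680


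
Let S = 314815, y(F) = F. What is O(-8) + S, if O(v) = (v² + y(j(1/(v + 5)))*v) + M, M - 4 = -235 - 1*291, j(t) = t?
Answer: 943079/3 ≈ 3.1436e+5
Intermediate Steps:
M = -522 (M = 4 + (-235 - 1*291) = 4 + (-235 - 291) = 4 - 526 = -522)
O(v) = -522 + v² + v/(5 + v) (O(v) = (v² + v/(v + 5)) - 522 = (v² + v/(5 + v)) - 522 = -522 + v² + v/(5 + v))
O(-8) + S = (-8 + (-522 + (-8)²)*(5 - 8))/(5 - 8) + 314815 = (-8 + (-522 + 64)*(-3))/(-3) + 314815 = -(-8 - 458*(-3))/3 + 314815 = -(-8 + 1374)/3 + 314815 = -⅓*1366 + 314815 = -1366/3 + 314815 = 943079/3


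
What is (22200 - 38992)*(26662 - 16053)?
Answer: -178146328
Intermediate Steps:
(22200 - 38992)*(26662 - 16053) = -16792*10609 = -178146328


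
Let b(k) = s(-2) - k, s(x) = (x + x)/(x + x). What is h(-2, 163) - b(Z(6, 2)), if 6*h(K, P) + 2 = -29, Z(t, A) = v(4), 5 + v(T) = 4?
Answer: -43/6 ≈ -7.1667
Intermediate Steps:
s(x) = 1 (s(x) = (2*x)/((2*x)) = (2*x)*(1/(2*x)) = 1)
v(T) = -1 (v(T) = -5 + 4 = -1)
Z(t, A) = -1
b(k) = 1 - k
h(K, P) = -31/6 (h(K, P) = -⅓ + (⅙)*(-29) = -⅓ - 29/6 = -31/6)
h(-2, 163) - b(Z(6, 2)) = -31/6 - (1 - 1*(-1)) = -31/6 - (1 + 1) = -31/6 - 1*2 = -31/6 - 2 = -43/6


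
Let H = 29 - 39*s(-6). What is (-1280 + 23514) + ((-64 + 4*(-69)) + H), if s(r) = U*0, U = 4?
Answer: 21923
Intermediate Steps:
s(r) = 0 (s(r) = 4*0 = 0)
H = 29 (H = 29 - 39*0 = 29 + 0 = 29)
(-1280 + 23514) + ((-64 + 4*(-69)) + H) = (-1280 + 23514) + ((-64 + 4*(-69)) + 29) = 22234 + ((-64 - 276) + 29) = 22234 + (-340 + 29) = 22234 - 311 = 21923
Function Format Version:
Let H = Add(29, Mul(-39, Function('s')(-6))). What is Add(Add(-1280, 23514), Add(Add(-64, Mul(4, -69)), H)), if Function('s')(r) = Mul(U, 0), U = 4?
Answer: 21923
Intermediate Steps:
Function('s')(r) = 0 (Function('s')(r) = Mul(4, 0) = 0)
H = 29 (H = Add(29, Mul(-39, 0)) = Add(29, 0) = 29)
Add(Add(-1280, 23514), Add(Add(-64, Mul(4, -69)), H)) = Add(Add(-1280, 23514), Add(Add(-64, Mul(4, -69)), 29)) = Add(22234, Add(Add(-64, -276), 29)) = Add(22234, Add(-340, 29)) = Add(22234, -311) = 21923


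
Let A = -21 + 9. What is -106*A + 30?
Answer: 1302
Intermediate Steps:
A = -12
-106*A + 30 = -106*(-12) + 30 = 1272 + 30 = 1302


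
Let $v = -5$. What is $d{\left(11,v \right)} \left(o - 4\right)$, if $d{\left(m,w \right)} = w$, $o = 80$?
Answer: $-380$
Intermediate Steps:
$d{\left(11,v \right)} \left(o - 4\right) = - 5 \left(80 - 4\right) = \left(-5\right) 76 = -380$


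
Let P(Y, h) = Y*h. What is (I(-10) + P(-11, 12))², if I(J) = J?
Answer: 20164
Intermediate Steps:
(I(-10) + P(-11, 12))² = (-10 - 11*12)² = (-10 - 132)² = (-142)² = 20164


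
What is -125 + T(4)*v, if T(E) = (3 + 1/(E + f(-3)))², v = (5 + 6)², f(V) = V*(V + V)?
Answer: 3989/4 ≈ 997.25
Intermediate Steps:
f(V) = 2*V² (f(V) = V*(2*V) = 2*V²)
v = 121 (v = 11² = 121)
T(E) = (3 + 1/(18 + E))² (T(E) = (3 + 1/(E + 2*(-3)²))² = (3 + 1/(E + 2*9))² = (3 + 1/(E + 18))² = (3 + 1/(18 + E))²)
-125 + T(4)*v = -125 + ((55 + 3*4)²/(18 + 4)²)*121 = -125 + ((55 + 12)²/22²)*121 = -125 + ((1/484)*67²)*121 = -125 + ((1/484)*4489)*121 = -125 + (4489/484)*121 = -125 + 4489/4 = 3989/4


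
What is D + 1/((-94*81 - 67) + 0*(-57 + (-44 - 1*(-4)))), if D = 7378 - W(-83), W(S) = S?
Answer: 57307940/7681 ≈ 7461.0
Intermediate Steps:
D = 7461 (D = 7378 - 1*(-83) = 7378 + 83 = 7461)
D + 1/((-94*81 - 67) + 0*(-57 + (-44 - 1*(-4)))) = 7461 + 1/((-94*81 - 67) + 0*(-57 + (-44 - 1*(-4)))) = 7461 + 1/((-7614 - 67) + 0*(-57 + (-44 + 4))) = 7461 + 1/(-7681 + 0*(-57 - 40)) = 7461 + 1/(-7681 + 0*(-97)) = 7461 + 1/(-7681 + 0) = 7461 + 1/(-7681) = 7461 - 1/7681 = 57307940/7681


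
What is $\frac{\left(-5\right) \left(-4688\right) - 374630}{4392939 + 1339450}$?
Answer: $- \frac{351190}{5732389} \approx -0.061264$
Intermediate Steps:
$\frac{\left(-5\right) \left(-4688\right) - 374630}{4392939 + 1339450} = \frac{23440 - 374630}{5732389} = \left(-351190\right) \frac{1}{5732389} = - \frac{351190}{5732389}$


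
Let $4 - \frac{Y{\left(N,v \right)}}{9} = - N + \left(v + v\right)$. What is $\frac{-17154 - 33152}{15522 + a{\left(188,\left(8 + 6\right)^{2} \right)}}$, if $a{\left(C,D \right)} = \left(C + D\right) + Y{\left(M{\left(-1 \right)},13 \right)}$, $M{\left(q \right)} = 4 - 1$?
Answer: $- \frac{50306}{15735} \approx -3.1971$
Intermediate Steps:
$M{\left(q \right)} = 3$
$Y{\left(N,v \right)} = 36 - 18 v + 9 N$ ($Y{\left(N,v \right)} = 36 - 9 \left(- N + \left(v + v\right)\right) = 36 - 9 \left(- N + 2 v\right) = 36 + \left(- 18 v + 9 N\right) = 36 - 18 v + 9 N$)
$a{\left(C,D \right)} = -171 + C + D$ ($a{\left(C,D \right)} = \left(C + D\right) + \left(36 - 234 + 9 \cdot 3\right) = \left(C + D\right) + \left(36 - 234 + 27\right) = \left(C + D\right) - 171 = -171 + C + D$)
$\frac{-17154 - 33152}{15522 + a{\left(188,\left(8 + 6\right)^{2} \right)}} = \frac{-17154 - 33152}{15522 + \left(-171 + 188 + \left(8 + 6\right)^{2}\right)} = - \frac{50306}{15522 + \left(-171 + 188 + 14^{2}\right)} = - \frac{50306}{15522 + \left(-171 + 188 + 196\right)} = - \frac{50306}{15522 + 213} = - \frac{50306}{15735}$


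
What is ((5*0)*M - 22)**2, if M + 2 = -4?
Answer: 484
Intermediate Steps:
M = -6 (M = -2 - 4 = -6)
((5*0)*M - 22)**2 = ((5*0)*(-6) - 22)**2 = (0*(-6) - 22)**2 = (0 - 22)**2 = (-22)**2 = 484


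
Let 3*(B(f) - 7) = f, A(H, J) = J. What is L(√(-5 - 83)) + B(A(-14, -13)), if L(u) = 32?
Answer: 104/3 ≈ 34.667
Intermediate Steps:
B(f) = 7 + f/3
L(√(-5 - 83)) + B(A(-14, -13)) = 32 + (7 + (⅓)*(-13)) = 32 + (7 - 13/3) = 32 + 8/3 = 104/3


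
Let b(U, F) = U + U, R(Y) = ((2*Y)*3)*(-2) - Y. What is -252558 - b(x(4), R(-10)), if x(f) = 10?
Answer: -252578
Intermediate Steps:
R(Y) = -13*Y (R(Y) = (6*Y)*(-2) - Y = -12*Y - Y = -13*Y)
b(U, F) = 2*U
-252558 - b(x(4), R(-10)) = -252558 - 2*10 = -252558 - 1*20 = -252558 - 20 = -252578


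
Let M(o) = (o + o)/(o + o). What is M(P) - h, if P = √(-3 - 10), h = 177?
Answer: -176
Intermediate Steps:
P = I*√13 (P = √(-13) = I*√13 ≈ 3.6056*I)
M(o) = 1 (M(o) = (2*o)/((2*o)) = (2*o)*(1/(2*o)) = 1)
M(P) - h = 1 - 1*177 = 1 - 177 = -176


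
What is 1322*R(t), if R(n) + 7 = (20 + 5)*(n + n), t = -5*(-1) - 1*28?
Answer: -1529554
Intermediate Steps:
t = -23 (t = 5 - 28 = -23)
R(n) = -7 + 50*n (R(n) = -7 + (20 + 5)*(n + n) = -7 + 25*(2*n) = -7 + 50*n)
1322*R(t) = 1322*(-7 + 50*(-23)) = 1322*(-7 - 1150) = 1322*(-1157) = -1529554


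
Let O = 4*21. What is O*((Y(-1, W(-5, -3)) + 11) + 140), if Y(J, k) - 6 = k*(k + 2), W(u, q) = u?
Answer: 14448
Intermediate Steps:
O = 84
Y(J, k) = 6 + k*(2 + k) (Y(J, k) = 6 + k*(k + 2) = 6 + k*(2 + k))
O*((Y(-1, W(-5, -3)) + 11) + 140) = 84*(((6 + (-5)² + 2*(-5)) + 11) + 140) = 84*(((6 + 25 - 10) + 11) + 140) = 84*((21 + 11) + 140) = 84*(32 + 140) = 84*172 = 14448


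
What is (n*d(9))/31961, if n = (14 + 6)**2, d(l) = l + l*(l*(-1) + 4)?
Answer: -14400/31961 ≈ -0.45055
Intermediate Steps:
d(l) = l + l*(4 - l) (d(l) = l + l*(-l + 4) = l + l*(4 - l))
n = 400 (n = 20**2 = 400)
(n*d(9))/31961 = (400*(9*(5 - 1*9)))/31961 = (400*(9*(5 - 9)))*(1/31961) = (400*(9*(-4)))*(1/31961) = (400*(-36))*(1/31961) = -14400*1/31961 = -14400/31961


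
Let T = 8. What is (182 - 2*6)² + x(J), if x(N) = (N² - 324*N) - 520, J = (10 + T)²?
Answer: 28380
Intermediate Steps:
J = 324 (J = (10 + 8)² = 18² = 324)
x(N) = -520 + N² - 324*N
(182 - 2*6)² + x(J) = (182 - 2*6)² + (-520 + 324² - 324*324) = (182 - 12)² + (-520 + 104976 - 104976) = 170² - 520 = 28900 - 520 = 28380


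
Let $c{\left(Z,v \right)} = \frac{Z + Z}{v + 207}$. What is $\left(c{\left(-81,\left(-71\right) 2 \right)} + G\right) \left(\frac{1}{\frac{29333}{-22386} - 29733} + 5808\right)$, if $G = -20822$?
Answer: $- \frac{5232976124245334544}{43266097615} \approx -1.2095 \cdot 10^{8}$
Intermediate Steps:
$c{\left(Z,v \right)} = \frac{2 Z}{207 + v}$
$\left(c{\left(-81,\left(-71\right) 2 \right)} + G\right) \left(\frac{1}{\frac{29333}{-22386} - 29733} + 5808\right) = \left(2 \left(-81\right) \frac{1}{207 - 142} - 20822\right) \left(\frac{1}{\frac{29333}{-22386} - 29733} + 5808\right) = \left(2 \left(-81\right) \frac{1}{207 - 142} - 20822\right) \left(\frac{1}{29333 \left(- \frac{1}{22386}\right) - 29733} + 5808\right) = \left(2 \left(-81\right) \frac{1}{65} - 20822\right) \left(\frac{1}{- \frac{29333}{22386} - 29733} + 5808\right) = \left(2 \left(-81\right) \frac{1}{65} - 20822\right) \left(\frac{1}{- \frac{665632271}{22386}} + 5808\right) = \left(- \frac{162}{65} - 20822\right) \left(- \frac{22386}{665632271} + 5808\right) = \left(- \frac{1353592}{65}\right) \frac{3865992207582}{665632271} = - \frac{5232976124245334544}{43266097615}$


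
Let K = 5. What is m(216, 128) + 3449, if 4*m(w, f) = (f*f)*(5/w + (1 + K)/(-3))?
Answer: -125501/27 ≈ -4648.2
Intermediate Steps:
m(w, f) = f**2*(-2 + 5/w)/4 (m(w, f) = ((f*f)*(5/w + (1 + 5)/(-3)))/4 = (f**2*(5/w + 6*(-1/3)))/4 = (f**2*(5/w - 2))/4 = (f**2*(-2 + 5/w))/4 = f**2*(-2 + 5/w)/4)
m(216, 128) + 3449 = (1/4)*128**2*(5 - 2*216)/216 + 3449 = (1/4)*16384*(1/216)*(5 - 432) + 3449 = (1/4)*16384*(1/216)*(-427) + 3449 = -218624/27 + 3449 = -125501/27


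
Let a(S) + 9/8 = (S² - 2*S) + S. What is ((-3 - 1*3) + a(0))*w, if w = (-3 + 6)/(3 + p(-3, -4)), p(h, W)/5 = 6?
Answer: -57/88 ≈ -0.64773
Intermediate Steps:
p(h, W) = 30 (p(h, W) = 5*6 = 30)
a(S) = -9/8 + S² - S (a(S) = -9/8 + ((S² - 2*S) + S) = -9/8 + (S² - S) = -9/8 + S² - S)
w = 1/11 (w = (-3 + 6)/(3 + 30) = 3/33 = 3*(1/33) = 1/11 ≈ 0.090909)
((-3 - 1*3) + a(0))*w = ((-3 - 1*3) + (-9/8 + 0² - 1*0))*(1/11) = ((-3 - 3) + (-9/8 + 0 + 0))*(1/11) = (-6 - 9/8)*(1/11) = -57/8*1/11 = -57/88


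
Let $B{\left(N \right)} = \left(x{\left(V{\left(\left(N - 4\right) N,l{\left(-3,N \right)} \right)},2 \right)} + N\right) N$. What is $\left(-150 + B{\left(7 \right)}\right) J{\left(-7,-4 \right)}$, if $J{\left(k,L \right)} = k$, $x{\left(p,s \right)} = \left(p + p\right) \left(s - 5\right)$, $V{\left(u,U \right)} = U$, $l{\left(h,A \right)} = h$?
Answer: $-175$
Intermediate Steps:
$x{\left(p,s \right)} = 2 p \left(-5 + s\right)$
$B{\left(N \right)} = N \left(18 + N\right)$ ($B{\left(N \right)} = \left(2 \left(-3\right) \left(-5 + 2\right) + N\right) N = \left(2 \left(-3\right) \left(-3\right) + N\right) N = \left(18 + N\right) N = N \left(18 + N\right)$)
$\left(-150 + B{\left(7 \right)}\right) J{\left(-7,-4 \right)} = \left(-150 + 7 \left(18 + 7\right)\right) \left(-7\right) = \left(-150 + 7 \cdot 25\right) \left(-7\right) = \left(-150 + 175\right) \left(-7\right) = 25 \left(-7\right) = -175$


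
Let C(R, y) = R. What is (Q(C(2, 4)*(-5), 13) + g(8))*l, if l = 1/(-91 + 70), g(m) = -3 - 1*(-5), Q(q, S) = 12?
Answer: -⅔ ≈ -0.66667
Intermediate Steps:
g(m) = 2 (g(m) = -3 + 5 = 2)
l = -1/21 (l = 1/(-21) = -1/21 ≈ -0.047619)
(Q(C(2, 4)*(-5), 13) + g(8))*l = (12 + 2)*(-1/21) = 14*(-1/21) = -⅔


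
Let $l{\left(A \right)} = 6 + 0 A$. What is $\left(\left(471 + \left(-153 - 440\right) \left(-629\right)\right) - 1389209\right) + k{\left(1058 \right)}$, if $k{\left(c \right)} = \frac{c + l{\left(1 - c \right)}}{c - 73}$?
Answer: $- \frac{1000503821}{985} \approx -1.0157 \cdot 10^{6}$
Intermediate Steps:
$l{\left(A \right)} = 6$ ($l{\left(A \right)} = 6 + 0 = 6$)
$k{\left(c \right)} = \frac{6 + c}{-73 + c}$ ($k{\left(c \right)} = \frac{c + 6}{c - 73} = \frac{6 + c}{-73 + c}$)
$\left(\left(471 + \left(-153 - 440\right) \left(-629\right)\right) - 1389209\right) + k{\left(1058 \right)} = \left(\left(471 + \left(-153 - 440\right) \left(-629\right)\right) - 1389209\right) + \frac{6 + 1058}{-73 + 1058} = \left(\left(471 + \left(-153 - 440\right) \left(-629\right)\right) - 1389209\right) + \frac{1}{985} \cdot 1064 = \left(\left(471 - -372997\right) - 1389209\right) + \frac{1}{985} \cdot 1064 = \left(\left(471 + 372997\right) - 1389209\right) + \frac{1064}{985} = \left(373468 - 1389209\right) + \frac{1064}{985} = -1015741 + \frac{1064}{985} = - \frac{1000503821}{985}$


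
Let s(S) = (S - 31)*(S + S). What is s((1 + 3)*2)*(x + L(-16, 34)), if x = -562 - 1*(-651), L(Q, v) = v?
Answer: -45264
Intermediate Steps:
s(S) = 2*S*(-31 + S) (s(S) = (-31 + S)*(2*S) = 2*S*(-31 + S))
x = 89 (x = -562 + 651 = 89)
s((1 + 3)*2)*(x + L(-16, 34)) = (2*((1 + 3)*2)*(-31 + (1 + 3)*2))*(89 + 34) = (2*(4*2)*(-31 + 4*2))*123 = (2*8*(-31 + 8))*123 = (2*8*(-23))*123 = -368*123 = -45264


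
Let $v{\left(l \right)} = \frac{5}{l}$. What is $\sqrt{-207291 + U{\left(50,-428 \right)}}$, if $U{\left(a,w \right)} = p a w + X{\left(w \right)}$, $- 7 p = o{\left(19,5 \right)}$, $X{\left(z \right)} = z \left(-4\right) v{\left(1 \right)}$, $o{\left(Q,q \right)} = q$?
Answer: $\frac{i \sqrt{8988819}}{7} \approx 428.31 i$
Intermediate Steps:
$X{\left(z \right)} = - 20 z$ ($X{\left(z \right)} = z \left(-4\right) \frac{5}{1} = - 4 z 5 \cdot 1 = - 4 z 5 = - 20 z$)
$p = - \frac{5}{7}$ ($p = \left(- \frac{1}{7}\right) 5 = - \frac{5}{7} \approx -0.71429$)
$U{\left(a,w \right)} = - 20 w - \frac{5 a w}{7}$ ($U{\left(a,w \right)} = - \frac{5 a}{7} w - 20 w = - \frac{5 a w}{7} - 20 w = - 20 w - \frac{5 a w}{7}$)
$\sqrt{-207291 + U{\left(50,-428 \right)}} = \sqrt{-207291 + \frac{5}{7} \left(-428\right) \left(-28 - 50\right)} = \sqrt{-207291 + \frac{5}{7} \left(-428\right) \left(-78\right)} = \sqrt{-207291 + \frac{166920}{7}} = \sqrt{- \frac{1284117}{7}} = \frac{i \sqrt{8988819}}{7}$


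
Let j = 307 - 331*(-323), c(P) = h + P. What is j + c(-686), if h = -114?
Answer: 106420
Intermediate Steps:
c(P) = -114 + P
j = 107220 (j = 307 + 106913 = 107220)
j + c(-686) = 107220 + (-114 - 686) = 107220 - 800 = 106420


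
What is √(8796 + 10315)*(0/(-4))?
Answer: 0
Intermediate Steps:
√(8796 + 10315)*(0/(-4)) = √19111*(0*(-¼)) = √19111*0 = 0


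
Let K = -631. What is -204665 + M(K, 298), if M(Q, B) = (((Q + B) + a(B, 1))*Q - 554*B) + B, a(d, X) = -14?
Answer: -150502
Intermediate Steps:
M(Q, B) = -553*B + Q*(-14 + B + Q) (M(Q, B) = (((Q + B) - 14)*Q - 554*B) + B = (((B + Q) - 14)*Q - 554*B) + B = ((-14 + B + Q)*Q - 554*B) + B = (Q*(-14 + B + Q) - 554*B) + B = (-554*B + Q*(-14 + B + Q)) + B = -553*B + Q*(-14 + B + Q))
-204665 + M(K, 298) = -204665 + ((-631)**2 - 553*298 - 14*(-631) + 298*(-631)) = -204665 + (398161 - 164794 + 8834 - 188038) = -204665 + 54163 = -150502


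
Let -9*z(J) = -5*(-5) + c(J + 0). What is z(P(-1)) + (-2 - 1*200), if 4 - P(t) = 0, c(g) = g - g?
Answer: -1843/9 ≈ -204.78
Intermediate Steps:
c(g) = 0
P(t) = 4 (P(t) = 4 - 1*0 = 4 + 0 = 4)
z(J) = -25/9 (z(J) = -(-5*(-5) + 0)/9 = -(25 + 0)/9 = -⅑*25 = -25/9)
z(P(-1)) + (-2 - 1*200) = -25/9 + (-2 - 1*200) = -25/9 + (-2 - 200) = -25/9 - 202 = -1843/9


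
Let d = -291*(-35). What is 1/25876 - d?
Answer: -263547059/25876 ≈ -10185.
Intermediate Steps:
d = 10185
1/25876 - d = 1/25876 - 1*10185 = 1/25876 - 10185 = -263547059/25876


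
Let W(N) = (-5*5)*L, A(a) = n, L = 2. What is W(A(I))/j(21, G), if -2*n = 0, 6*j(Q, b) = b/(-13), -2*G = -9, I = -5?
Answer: 2600/3 ≈ 866.67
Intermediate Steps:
G = 9/2 (G = -1/2*(-9) = 9/2 ≈ 4.5000)
j(Q, b) = -b/78 (j(Q, b) = (b/(-13))/6 = (b*(-1/13))/6 = (-b/13)/6 = -b/78)
n = 0 (n = -1/2*0 = 0)
A(a) = 0
W(N) = -50 (W(N) = -5*5*2 = -25*2 = -50)
W(A(I))/j(21, G) = -50/((-1/78*9/2)) = -50/(-3/52) = -50*(-52/3) = 2600/3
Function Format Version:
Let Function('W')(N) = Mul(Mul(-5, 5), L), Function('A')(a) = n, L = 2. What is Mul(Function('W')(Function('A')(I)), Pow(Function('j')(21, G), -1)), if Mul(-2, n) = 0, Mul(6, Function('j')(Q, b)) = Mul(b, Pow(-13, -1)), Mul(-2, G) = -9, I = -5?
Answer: Rational(2600, 3) ≈ 866.67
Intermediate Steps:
G = Rational(9, 2) (G = Mul(Rational(-1, 2), -9) = Rational(9, 2) ≈ 4.5000)
Function('j')(Q, b) = Mul(Rational(-1, 78), b) (Function('j')(Q, b) = Mul(Rational(1, 6), Mul(b, Pow(-13, -1))) = Mul(Rational(1, 6), Mul(b, Rational(-1, 13))) = Mul(Rational(1, 6), Mul(Rational(-1, 13), b)) = Mul(Rational(-1, 78), b))
n = 0 (n = Mul(Rational(-1, 2), 0) = 0)
Function('A')(a) = 0
Function('W')(N) = -50 (Function('W')(N) = Mul(Mul(-5, 5), 2) = Mul(-25, 2) = -50)
Mul(Function('W')(Function('A')(I)), Pow(Function('j')(21, G), -1)) = Mul(-50, Pow(Mul(Rational(-1, 78), Rational(9, 2)), -1)) = Mul(-50, Pow(Rational(-3, 52), -1)) = Mul(-50, Rational(-52, 3)) = Rational(2600, 3)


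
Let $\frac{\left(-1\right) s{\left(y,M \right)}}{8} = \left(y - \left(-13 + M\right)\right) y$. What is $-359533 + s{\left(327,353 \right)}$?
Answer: $-325525$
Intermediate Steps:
$s{\left(y,M \right)} = - 8 y \left(13 + y - M\right)$ ($s{\left(y,M \right)} = - 8 \left(y - \left(-13 + M\right)\right) y = - 8 \left(13 + y - M\right) y = - 8 y \left(13 + y - M\right)$)
$-359533 + s{\left(327,353 \right)} = -359533 + 8 \cdot 327 \left(-13 + 353 - 327\right) = -359533 + 8 \cdot 327 \cdot 13 = -359533 + 34008 = -325525$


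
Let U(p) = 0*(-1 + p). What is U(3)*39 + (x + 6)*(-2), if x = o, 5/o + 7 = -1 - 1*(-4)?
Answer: -19/2 ≈ -9.5000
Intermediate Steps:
o = -5/4 (o = 5/(-7 + (-1 - 1*(-4))) = 5/(-7 + (-1 + 4)) = 5/(-7 + 3) = 5/(-4) = 5*(-¼) = -5/4 ≈ -1.2500)
x = -5/4 ≈ -1.2500
U(p) = 0
U(3)*39 + (x + 6)*(-2) = 0*39 + (-5/4 + 6)*(-2) = 0 + (19/4)*(-2) = 0 - 19/2 = -19/2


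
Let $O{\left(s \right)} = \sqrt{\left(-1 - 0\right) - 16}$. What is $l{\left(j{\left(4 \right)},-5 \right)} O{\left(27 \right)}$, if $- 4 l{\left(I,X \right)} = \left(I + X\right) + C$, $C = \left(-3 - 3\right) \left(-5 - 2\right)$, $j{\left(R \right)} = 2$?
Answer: $- \frac{39 i \sqrt{17}}{4} \approx - 40.2 i$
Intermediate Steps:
$C = 42$ ($C = \left(-6\right) \left(-7\right) = 42$)
$O{\left(s \right)} = i \sqrt{17}$ ($O{\left(s \right)} = \sqrt{\left(-1 + 0\right) - 16} = \sqrt{-1 - 16} = \sqrt{-17} = i \sqrt{17}$)
$l{\left(I,X \right)} = - \frac{21}{2} - \frac{I}{4} - \frac{X}{4}$ ($l{\left(I,X \right)} = - \frac{\left(I + X\right) + 42}{4} = - \frac{42 + I + X}{4} = - \frac{21}{2} - \frac{I}{4} - \frac{X}{4}$)
$l{\left(j{\left(4 \right)},-5 \right)} O{\left(27 \right)} = \left(- \frac{21}{2} - \frac{1}{2} - - \frac{5}{4}\right) i \sqrt{17} = \left(- \frac{21}{2} - \frac{1}{2} + \frac{5}{4}\right) i \sqrt{17} = - \frac{39 i \sqrt{17}}{4}$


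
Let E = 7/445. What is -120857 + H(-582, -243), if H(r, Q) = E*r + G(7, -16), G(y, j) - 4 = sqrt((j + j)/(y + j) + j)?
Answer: -53783659/445 + 4*I*sqrt(7)/3 ≈ -1.2086e+5 + 3.5277*I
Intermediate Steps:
E = 7/445 (E = 7*(1/445) = 7/445 ≈ 0.015730)
G(y, j) = 4 + sqrt(j + 2*j/(j + y)) (G(y, j) = 4 + sqrt((j + j)/(y + j) + j) = 4 + sqrt((2*j)/(j + y) + j) = 4 + sqrt(2*j/(j + y) + j) = 4 + sqrt(j + 2*j/(j + y)))
H(r, Q) = 4 + 7*r/445 + 4*I*sqrt(7)/3 (H(r, Q) = 7*r/445 + (4 + sqrt(-16*(2 - 16 + 7)/(-16 + 7))) = 7*r/445 + (4 + sqrt(-16*(-7)/(-9))) = 7*r/445 + (4 + sqrt(-16*(-1/9)*(-7))) = 7*r/445 + (4 + sqrt(-112/9)) = 7*r/445 + (4 + 4*I*sqrt(7)/3) = 4 + 7*r/445 + 4*I*sqrt(7)/3)
-120857 + H(-582, -243) = -120857 + (4 + (7/445)*(-582) + 4*I*sqrt(7)/3) = -120857 + (4 - 4074/445 + 4*I*sqrt(7)/3) = -120857 + (-2294/445 + 4*I*sqrt(7)/3) = -53783659/445 + 4*I*sqrt(7)/3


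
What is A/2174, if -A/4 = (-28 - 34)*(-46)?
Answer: -5704/1087 ≈ -5.2475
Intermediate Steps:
A = -11408 (A = -4*(-28 - 34)*(-46) = -(-248)*(-46) = -4*2852 = -11408)
A/2174 = -11408/2174 = -11408*1/2174 = -5704/1087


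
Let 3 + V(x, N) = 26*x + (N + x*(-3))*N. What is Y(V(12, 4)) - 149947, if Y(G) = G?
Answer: -149766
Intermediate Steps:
V(x, N) = -3 + 26*x + N*(N - 3*x) (V(x, N) = -3 + (26*x + (N + x*(-3))*N) = -3 + (26*x + (N - 3*x)*N) = -3 + (26*x + N*(N - 3*x)) = -3 + 26*x + N*(N - 3*x))
Y(V(12, 4)) - 149947 = (-3 + 4² + 26*12 - 3*4*12) - 149947 = (-3 + 16 + 312 - 144) - 149947 = 181 - 149947 = -149766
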